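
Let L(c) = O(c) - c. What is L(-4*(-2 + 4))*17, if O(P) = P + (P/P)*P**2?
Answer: 1088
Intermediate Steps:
O(P) = P + P**2 (O(P) = P + 1*P**2 = P + P**2)
L(c) = -c + c*(1 + c) (L(c) = c*(1 + c) - c = -c + c*(1 + c))
L(-4*(-2 + 4))*17 = (-4*(-2 + 4))**2*17 = (-4*2)**2*17 = (-8)**2*17 = 64*17 = 1088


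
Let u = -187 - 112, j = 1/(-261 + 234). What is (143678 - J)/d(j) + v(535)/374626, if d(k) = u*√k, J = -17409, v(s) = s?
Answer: 535/374626 + 483261*I*√3/299 ≈ 0.0014281 + 2799.4*I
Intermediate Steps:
j = -1/27 (j = 1/(-27) = -1/27 ≈ -0.037037)
u = -299
d(k) = -299*√k
(143678 - J)/d(j) + v(535)/374626 = (143678 - 1*(-17409))/((-299*I*√3/9)) + 535/374626 = (143678 + 17409)/((-299*I*√3/9)) + 535*(1/374626) = 161087/((-299*I*√3/9)) + 535/374626 = 161087*(3*I*√3/299) + 535/374626 = 483261*I*√3/299 + 535/374626 = 535/374626 + 483261*I*√3/299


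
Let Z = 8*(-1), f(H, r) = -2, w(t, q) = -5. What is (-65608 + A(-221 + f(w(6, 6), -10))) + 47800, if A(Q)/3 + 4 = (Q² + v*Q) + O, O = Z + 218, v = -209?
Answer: 271818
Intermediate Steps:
Z = -8
O = 210 (O = -8 + 218 = 210)
A(Q) = 618 - 627*Q + 3*Q² (A(Q) = -12 + 3*((Q² - 209*Q) + 210) = -12 + 3*(210 + Q² - 209*Q) = -12 + (630 - 627*Q + 3*Q²) = 618 - 627*Q + 3*Q²)
(-65608 + A(-221 + f(w(6, 6), -10))) + 47800 = (-65608 + (618 - 627*(-221 - 2) + 3*(-221 - 2)²)) + 47800 = (-65608 + (618 - 627*(-223) + 3*(-223)²)) + 47800 = (-65608 + (618 + 139821 + 3*49729)) + 47800 = (-65608 + (618 + 139821 + 149187)) + 47800 = (-65608 + 289626) + 47800 = 224018 + 47800 = 271818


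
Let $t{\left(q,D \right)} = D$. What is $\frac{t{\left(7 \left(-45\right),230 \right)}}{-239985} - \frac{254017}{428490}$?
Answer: $- \frac{1356862721}{2285137170} \approx -0.59378$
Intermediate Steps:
$\frac{t{\left(7 \left(-45\right),230 \right)}}{-239985} - \frac{254017}{428490} = \frac{230}{-239985} - \frac{254017}{428490} = 230 \left(- \frac{1}{239985}\right) - \frac{254017}{428490} = - \frac{46}{47997} - \frac{254017}{428490} = - \frac{1356862721}{2285137170}$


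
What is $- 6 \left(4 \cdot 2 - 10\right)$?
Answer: $12$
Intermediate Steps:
$- 6 \left(4 \cdot 2 - 10\right) = - 6 \left(8 - 10\right) = \left(-6\right) \left(-2\right) = 12$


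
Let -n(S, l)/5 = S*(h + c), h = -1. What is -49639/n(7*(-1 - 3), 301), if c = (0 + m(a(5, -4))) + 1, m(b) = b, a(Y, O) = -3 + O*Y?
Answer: 49639/3220 ≈ 15.416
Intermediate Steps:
c = -22 (c = (0 + (-3 - 4*5)) + 1 = (0 + (-3 - 20)) + 1 = (0 - 23) + 1 = -23 + 1 = -22)
n(S, l) = 115*S (n(S, l) = -5*S*(-1 - 22) = -5*S*(-23) = -(-115)*S = 115*S)
-49639/n(7*(-1 - 3), 301) = -49639*1/(805*(-1 - 3)) = -49639/(115*(7*(-4))) = -49639/(115*(-28)) = -49639/(-3220) = -49639*(-1/3220) = 49639/3220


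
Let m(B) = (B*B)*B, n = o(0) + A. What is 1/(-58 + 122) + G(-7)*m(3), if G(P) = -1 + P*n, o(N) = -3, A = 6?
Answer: -38015/64 ≈ -593.98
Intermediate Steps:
n = 3 (n = -3 + 6 = 3)
m(B) = B³ (m(B) = B²*B = B³)
G(P) = -1 + 3*P (G(P) = -1 + P*3 = -1 + 3*P)
1/(-58 + 122) + G(-7)*m(3) = 1/(-58 + 122) + (-1 + 3*(-7))*3³ = 1/64 + (-1 - 21)*27 = 1/64 - 22*27 = 1/64 - 594 = -38015/64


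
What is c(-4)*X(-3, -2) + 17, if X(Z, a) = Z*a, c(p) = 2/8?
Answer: 37/2 ≈ 18.500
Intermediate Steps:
c(p) = ¼ (c(p) = 2*(⅛) = ¼)
c(-4)*X(-3, -2) + 17 = (-3*(-2))/4 + 17 = (¼)*6 + 17 = 3/2 + 17 = 37/2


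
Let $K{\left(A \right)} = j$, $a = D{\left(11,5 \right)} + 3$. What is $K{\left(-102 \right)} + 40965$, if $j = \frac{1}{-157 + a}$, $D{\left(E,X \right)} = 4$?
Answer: $\frac{6144749}{150} \approx 40965.0$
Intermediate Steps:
$a = 7$ ($a = 4 + 3 = 7$)
$j = - \frac{1}{150}$ ($j = \frac{1}{-157 + 7} = \frac{1}{-150} = - \frac{1}{150} \approx -0.0066667$)
$K{\left(A \right)} = - \frac{1}{150}$
$K{\left(-102 \right)} + 40965 = - \frac{1}{150} + 40965 = \frac{6144749}{150}$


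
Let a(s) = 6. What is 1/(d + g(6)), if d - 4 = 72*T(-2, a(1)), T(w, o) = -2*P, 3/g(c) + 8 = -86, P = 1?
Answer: -94/13163 ≈ -0.0071412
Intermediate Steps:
g(c) = -3/94 (g(c) = 3/(-8 - 86) = 3/(-94) = 3*(-1/94) = -3/94)
T(w, o) = -2 (T(w, o) = -2*1 = -2)
d = -140 (d = 4 + 72*(-2) = 4 - 144 = -140)
1/(d + g(6)) = 1/(-140 - 3/94) = 1/(-13163/94) = -94/13163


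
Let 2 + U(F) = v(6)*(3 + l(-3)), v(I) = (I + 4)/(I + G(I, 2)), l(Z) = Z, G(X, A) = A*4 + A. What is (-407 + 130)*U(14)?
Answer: 554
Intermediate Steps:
G(X, A) = 5*A (G(X, A) = 4*A + A = 5*A)
v(I) = (4 + I)/(10 + I) (v(I) = (I + 4)/(I + 5*2) = (4 + I)/(I + 10) = (4 + I)/(10 + I))
U(F) = -2 (U(F) = -2 + ((4 + 6)/(10 + 6))*(3 - 3) = -2 + (10/16)*0 = -2 + ((1/16)*10)*0 = -2 + (5/8)*0 = -2 + 0 = -2)
(-407 + 130)*U(14) = (-407 + 130)*(-2) = -277*(-2) = 554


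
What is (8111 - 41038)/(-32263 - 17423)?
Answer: 32927/49686 ≈ 0.66270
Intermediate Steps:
(8111 - 41038)/(-32263 - 17423) = -32927/(-49686) = -32927*(-1/49686) = 32927/49686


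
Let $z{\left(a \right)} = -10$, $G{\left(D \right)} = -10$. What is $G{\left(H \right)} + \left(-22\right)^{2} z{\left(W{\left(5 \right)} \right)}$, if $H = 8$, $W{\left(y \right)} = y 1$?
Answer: $-4850$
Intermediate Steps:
$W{\left(y \right)} = y$
$G{\left(H \right)} + \left(-22\right)^{2} z{\left(W{\left(5 \right)} \right)} = -10 + \left(-22\right)^{2} \left(-10\right) = -10 + 484 \left(-10\right) = -10 - 4840 = -4850$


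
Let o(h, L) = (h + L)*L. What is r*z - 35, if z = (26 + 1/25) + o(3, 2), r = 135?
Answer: 24152/5 ≈ 4830.4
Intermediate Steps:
o(h, L) = L*(L + h) (o(h, L) = (L + h)*L = L*(L + h))
z = 901/25 (z = (26 + 1/25) + 2*(2 + 3) = (26 + 1/25) + 2*5 = 651/25 + 10 = 901/25 ≈ 36.040)
r*z - 35 = 135*(901/25) - 35 = 24327/5 - 35 = 24152/5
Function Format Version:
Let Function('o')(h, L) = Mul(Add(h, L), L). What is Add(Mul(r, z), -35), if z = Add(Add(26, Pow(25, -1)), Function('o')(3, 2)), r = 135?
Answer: Rational(24152, 5) ≈ 4830.4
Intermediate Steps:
Function('o')(h, L) = Mul(L, Add(L, h)) (Function('o')(h, L) = Mul(Add(L, h), L) = Mul(L, Add(L, h)))
z = Rational(901, 25) (z = Add(Add(26, Pow(25, -1)), Mul(2, Add(2, 3))) = Add(Add(26, Rational(1, 25)), Mul(2, 5)) = Add(Rational(651, 25), 10) = Rational(901, 25) ≈ 36.040)
Add(Mul(r, z), -35) = Add(Mul(135, Rational(901, 25)), -35) = Add(Rational(24327, 5), -35) = Rational(24152, 5)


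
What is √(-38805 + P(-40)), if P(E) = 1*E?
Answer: I*√38845 ≈ 197.09*I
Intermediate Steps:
P(E) = E
√(-38805 + P(-40)) = √(-38805 - 40) = √(-38845) = I*√38845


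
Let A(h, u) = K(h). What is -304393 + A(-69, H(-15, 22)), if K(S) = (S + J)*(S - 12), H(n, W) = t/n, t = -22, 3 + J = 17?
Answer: -299938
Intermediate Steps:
J = 14 (J = -3 + 17 = 14)
H(n, W) = -22/n
K(S) = (-12 + S)*(14 + S) (K(S) = (S + 14)*(S - 12) = (14 + S)*(-12 + S) = (-12 + S)*(14 + S))
A(h, u) = -168 + h² + 2*h
-304393 + A(-69, H(-15, 22)) = -304393 + (-168 + (-69)² + 2*(-69)) = -304393 + (-168 + 4761 - 138) = -304393 + 4455 = -299938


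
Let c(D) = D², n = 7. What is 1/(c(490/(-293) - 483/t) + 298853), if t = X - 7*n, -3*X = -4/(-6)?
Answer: 16847780401/5036126121853254 ≈ 3.3454e-6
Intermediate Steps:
X = -2/9 (X = -(-4)/(3*(-6)) = -(-4)*(-1)/(3*6) = -⅓*⅔ = -2/9 ≈ -0.22222)
t = -443/9 (t = -2/9 - 7*7 = -2/9 - 49 = -443/9 ≈ -49.222)
1/(c(490/(-293) - 483/t) + 298853) = 1/((490/(-293) - 483/(-443/9))² + 298853) = 1/((490*(-1/293) - 483*(-9/443))² + 298853) = 1/((-490/293 + 4347/443)² + 298853) = 1/((1056601/129799)² + 298853) = 1/(1116405673201/16847780401 + 298853) = 1/(5036126121853254/16847780401) = 16847780401/5036126121853254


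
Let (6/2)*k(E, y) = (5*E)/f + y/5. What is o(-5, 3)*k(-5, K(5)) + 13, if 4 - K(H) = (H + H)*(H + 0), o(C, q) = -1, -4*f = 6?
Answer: 473/45 ≈ 10.511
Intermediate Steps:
f = -3/2 (f = -¼*6 = -3/2 ≈ -1.5000)
K(H) = 4 - 2*H² (K(H) = 4 - (H + H)*(H + 0) = 4 - 2*H*H = 4 - 2*H²)
k(E, y) = -10*E/9 + y/15 (k(E, y) = ((5*E)/(-3/2) + y/5)/3 = ((5*E)*(-⅔) + y*(⅕))/3 = (-10*E/3 + y/5)/3 = -10*E/9 + y/15)
o(-5, 3)*k(-5, K(5)) + 13 = -(-10/9*(-5) + (4 - 2*5²)/15) + 13 = -(50/9 + (4 - 2*25)/15) + 13 = -(50/9 + (4 - 50)/15) + 13 = -(50/9 + (1/15)*(-46)) + 13 = -(50/9 - 46/15) + 13 = -1*112/45 + 13 = -112/45 + 13 = 473/45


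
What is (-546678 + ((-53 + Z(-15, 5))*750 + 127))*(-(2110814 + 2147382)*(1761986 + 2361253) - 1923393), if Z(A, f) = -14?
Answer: 10478370404135181837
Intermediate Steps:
(-546678 + ((-53 + Z(-15, 5))*750 + 127))*(-(2110814 + 2147382)*(1761986 + 2361253) - 1923393) = (-546678 + ((-53 - 14)*750 + 127))*(-(2110814 + 2147382)*(1761986 + 2361253) - 1923393) = (-546678 + (-67*750 + 127))*(-4258196*4123239 - 1923393) = (-546678 + (-50250 + 127))*(-1*17557559816844 - 1923393) = (-546678 - 50123)*(-17557559816844 - 1923393) = -596801*(-17557561740237) = 10478370404135181837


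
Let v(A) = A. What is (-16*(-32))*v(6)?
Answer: 3072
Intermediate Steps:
(-16*(-32))*v(6) = -16*(-32)*6 = 512*6 = 3072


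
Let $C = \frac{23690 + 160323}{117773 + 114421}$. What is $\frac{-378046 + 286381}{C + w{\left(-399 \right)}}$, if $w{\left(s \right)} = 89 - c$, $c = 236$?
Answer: $\frac{4256812602}{6789701} \approx 626.95$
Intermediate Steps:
$C = \frac{184013}{232194} \approx 0.7925$
$w{\left(s \right)} = -147$ ($w{\left(s \right)} = 89 - 236 = -147$)
$\frac{-378046 + 286381}{C + w{\left(-399 \right)}} = \frac{-378046 + 286381}{\frac{184013}{232194} - 147} = - \frac{91665}{- \frac{33948505}{232194}} = \left(-91665\right) \left(- \frac{232194}{33948505}\right) = \frac{4256812602}{6789701}$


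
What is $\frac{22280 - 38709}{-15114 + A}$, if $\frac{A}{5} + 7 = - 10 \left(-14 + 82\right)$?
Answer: $\frac{16429}{18549} \approx 0.88571$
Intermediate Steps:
$A = -3435$ ($A = -35 + 5 \left(- 10 \left(-14 + 82\right)\right) = -35 + 5 \left(\left(-10\right) 68\right) = -35 + 5 \left(-680\right) = -35 - 3400 = -3435$)
$\frac{22280 - 38709}{-15114 + A} = \frac{22280 - 38709}{-15114 - 3435} = - \frac{16429}{-18549} = \left(-16429\right) \left(- \frac{1}{18549}\right) = \frac{16429}{18549}$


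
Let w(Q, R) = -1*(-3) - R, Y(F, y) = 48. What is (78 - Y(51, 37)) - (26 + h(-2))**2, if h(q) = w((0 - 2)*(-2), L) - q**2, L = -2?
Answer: -699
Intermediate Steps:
w(Q, R) = 3 - R
h(q) = 5 - q**2 (h(q) = (3 - 1*(-2)) - q**2 = (3 + 2) - q**2 = 5 - q**2)
(78 - Y(51, 37)) - (26 + h(-2))**2 = (78 - 1*48) - (26 + (5 - 1*(-2)**2))**2 = (78 - 48) - (26 + (5 - 1*4))**2 = 30 - (26 + (5 - 4))**2 = 30 - (26 + 1)**2 = 30 - 1*27**2 = 30 - 1*729 = 30 - 729 = -699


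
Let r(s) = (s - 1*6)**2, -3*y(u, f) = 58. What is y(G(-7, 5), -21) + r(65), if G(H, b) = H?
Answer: 10385/3 ≈ 3461.7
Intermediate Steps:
y(u, f) = -58/3 (y(u, f) = -1/3*58 = -58/3)
r(s) = (-6 + s)**2 (r(s) = (s - 6)**2 = (-6 + s)**2)
y(G(-7, 5), -21) + r(65) = -58/3 + (-6 + 65)**2 = -58/3 + 59**2 = -58/3 + 3481 = 10385/3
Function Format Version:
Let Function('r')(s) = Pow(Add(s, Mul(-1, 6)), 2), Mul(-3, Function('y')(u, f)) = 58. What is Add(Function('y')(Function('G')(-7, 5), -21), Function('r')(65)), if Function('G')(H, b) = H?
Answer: Rational(10385, 3) ≈ 3461.7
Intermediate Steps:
Function('y')(u, f) = Rational(-58, 3) (Function('y')(u, f) = Mul(Rational(-1, 3), 58) = Rational(-58, 3))
Function('r')(s) = Pow(Add(-6, s), 2) (Function('r')(s) = Pow(Add(s, -6), 2) = Pow(Add(-6, s), 2))
Add(Function('y')(Function('G')(-7, 5), -21), Function('r')(65)) = Add(Rational(-58, 3), Pow(Add(-6, 65), 2)) = Add(Rational(-58, 3), Pow(59, 2)) = Add(Rational(-58, 3), 3481) = Rational(10385, 3)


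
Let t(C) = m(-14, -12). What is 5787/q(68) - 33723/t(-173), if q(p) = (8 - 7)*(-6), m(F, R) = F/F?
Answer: -69375/2 ≈ -34688.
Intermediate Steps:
m(F, R) = 1
t(C) = 1
q(p) = -6 (q(p) = 1*(-6) = -6)
5787/q(68) - 33723/t(-173) = 5787/(-6) - 33723/1 = 5787*(-⅙) - 33723*1 = -1929/2 - 33723 = -69375/2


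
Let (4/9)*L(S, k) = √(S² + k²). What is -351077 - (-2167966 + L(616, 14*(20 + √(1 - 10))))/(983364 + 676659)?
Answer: -582793726805/1660023 - 7*√(2327 + 120*I)/368894 ≈ -3.5108e+5 - 2.3594e-5*I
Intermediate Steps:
L(S, k) = 9*√(S² + k²)/4
-351077 - (-2167966 + L(616, 14*(20 + √(1 - 10))))/(983364 + 676659) = -351077 - (-2167966 + 9*√(616² + (14*(20 + √(1 - 10)))²)/4)/(983364 + 676659) = -351077 - (-2167966 + 9*√(379456 + (14*(20 + √(-9)))²)/4)/1660023 = -351077 - (-2167966 + 9*√(379456 + (14*(20 + 3*I))²)/4)/1660023 = -351077 - (-2167966 + 9*√(379456 + (280 + 42*I)²)/4)/1660023 = -351077 - (-2167966/1660023 + √(379456 + (280 + 42*I)²)/737788) = -351077 + (2167966/1660023 - √(379456 + (280 + 42*I)²)/737788) = -582793726805/1660023 - √(379456 + (280 + 42*I)²)/737788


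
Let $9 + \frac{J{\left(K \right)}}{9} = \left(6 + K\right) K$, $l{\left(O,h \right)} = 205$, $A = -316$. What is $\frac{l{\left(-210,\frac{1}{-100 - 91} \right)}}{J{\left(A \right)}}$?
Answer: $\frac{205}{881559} \approx 0.00023254$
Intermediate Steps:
$J{\left(K \right)} = -81 + 9 K \left(6 + K\right)$ ($J{\left(K \right)} = -81 + 9 \left(6 + K\right) K = -81 + 9 K \left(6 + K\right)$)
$\frac{l{\left(-210,\frac{1}{-100 - 91} \right)}}{J{\left(A \right)}} = \frac{205}{-81 + 9 \left(-316\right)^{2} + 54 \left(-316\right)} = \frac{205}{-81 + 9 \cdot 99856 - 17064} = \frac{205}{-81 + 898704 - 17064} = \frac{205}{881559}$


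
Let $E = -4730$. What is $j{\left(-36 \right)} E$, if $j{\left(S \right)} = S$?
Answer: $170280$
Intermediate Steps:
$j{\left(-36 \right)} E = \left(-36\right) \left(-4730\right) = 170280$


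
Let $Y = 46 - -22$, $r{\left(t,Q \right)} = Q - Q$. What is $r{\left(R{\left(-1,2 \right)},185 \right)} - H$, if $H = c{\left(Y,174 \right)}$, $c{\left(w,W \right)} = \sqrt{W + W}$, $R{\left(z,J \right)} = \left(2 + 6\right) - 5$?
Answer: $- 2 \sqrt{87} \approx -18.655$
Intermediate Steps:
$R{\left(z,J \right)} = 3$ ($R{\left(z,J \right)} = 8 - 5 = 3$)
$r{\left(t,Q \right)} = 0$
$Y = 68$ ($Y = 46 + 22 = 68$)
$c{\left(w,W \right)} = \sqrt{2} \sqrt{W}$ ($c{\left(w,W \right)} = \sqrt{2 W} = \sqrt{2} \sqrt{W}$)
$H = 2 \sqrt{87}$ ($H = \sqrt{2} \sqrt{174} = 2 \sqrt{87} \approx 18.655$)
$r{\left(R{\left(-1,2 \right)},185 \right)} - H = 0 - 2 \sqrt{87} = - 2 \sqrt{87}$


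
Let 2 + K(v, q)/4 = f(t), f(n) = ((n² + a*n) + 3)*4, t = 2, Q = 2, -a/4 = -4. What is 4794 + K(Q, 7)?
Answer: 5410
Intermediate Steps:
a = 16 (a = -4*(-4) = 16)
f(n) = 12 + 4*n² + 64*n (f(n) = ((n² + 16*n) + 3)*4 = (3 + n² + 16*n)*4 = 12 + 4*n² + 64*n)
K(v, q) = 616 (K(v, q) = -8 + 4*(12 + 4*2² + 64*2) = -8 + 4*(12 + 4*4 + 128) = -8 + 4*(12 + 16 + 128) = -8 + 4*156 = -8 + 624 = 616)
4794 + K(Q, 7) = 4794 + 616 = 5410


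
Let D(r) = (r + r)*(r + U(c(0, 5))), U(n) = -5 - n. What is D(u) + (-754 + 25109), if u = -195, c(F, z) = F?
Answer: 102355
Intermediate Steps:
D(r) = 2*r*(-5 + r) (D(r) = (r + r)*(r + (-5 - 1*0)) = (2*r)*(r + (-5 + 0)) = (2*r)*(r - 5) = (2*r)*(-5 + r) = 2*r*(-5 + r))
D(u) + (-754 + 25109) = 2*(-195)*(-5 - 195) + (-754 + 25109) = 2*(-195)*(-200) + 24355 = 78000 + 24355 = 102355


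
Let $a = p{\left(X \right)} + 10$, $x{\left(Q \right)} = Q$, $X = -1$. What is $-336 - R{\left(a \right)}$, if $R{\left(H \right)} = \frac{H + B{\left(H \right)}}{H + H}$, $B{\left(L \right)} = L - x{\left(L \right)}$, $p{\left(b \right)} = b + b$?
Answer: $- \frac{673}{2} \approx -336.5$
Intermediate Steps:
$p{\left(b \right)} = 2 b$
$B{\left(L \right)} = 0$ ($B{\left(L \right)} = L - L = 0$)
$a = 8$ ($a = 2 \left(-1\right) + 10 = -2 + 10 = 8$)
$R{\left(H \right)} = \frac{1}{2}$ ($R{\left(H \right)} = \frac{H + 0}{H + H} = \frac{H}{2 H} = H \frac{1}{2 H} = \frac{1}{2}$)
$-336 - R{\left(a \right)} = -336 - \frac{1}{2} = - \frac{673}{2}$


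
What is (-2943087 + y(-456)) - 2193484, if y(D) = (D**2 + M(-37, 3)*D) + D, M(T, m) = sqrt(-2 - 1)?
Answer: -4929091 - 456*I*sqrt(3) ≈ -4.9291e+6 - 789.82*I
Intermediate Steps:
M(T, m) = I*sqrt(3) (M(T, m) = sqrt(-3) = I*sqrt(3))
y(D) = D + D**2 + I*D*sqrt(3) (y(D) = (D**2 + (I*sqrt(3))*D) + D = (D**2 + I*D*sqrt(3)) + D = D + D**2 + I*D*sqrt(3))
(-2943087 + y(-456)) - 2193484 = (-2943087 - 456*(1 - 456 + I*sqrt(3))) - 2193484 = (-2943087 - 456*(-455 + I*sqrt(3))) - 2193484 = (-2943087 + (207480 - 456*I*sqrt(3))) - 2193484 = (-2735607 - 456*I*sqrt(3)) - 2193484 = -4929091 - 456*I*sqrt(3)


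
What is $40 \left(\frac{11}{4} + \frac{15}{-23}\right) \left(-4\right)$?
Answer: $- \frac{7720}{23} \approx -335.65$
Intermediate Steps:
$40 \left(\frac{11}{4} + \frac{15}{-23}\right) \left(-4\right) = 40 \left(11 \cdot \frac{1}{4} + 15 \left(- \frac{1}{23}\right)\right) \left(-4\right) = 40 \left(\frac{11}{4} - \frac{15}{23}\right) \left(-4\right) = 40 \cdot \frac{193}{92} \left(-4\right) = \frac{1930}{23} \left(-4\right) = - \frac{7720}{23}$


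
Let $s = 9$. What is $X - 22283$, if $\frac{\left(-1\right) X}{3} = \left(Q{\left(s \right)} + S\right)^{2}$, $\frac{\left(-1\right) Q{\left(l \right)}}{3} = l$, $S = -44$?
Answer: $-37406$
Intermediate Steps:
$Q{\left(l \right)} = - 3 l$
$X = -15123$ ($X = - 3 \left(\left(-3\right) 9 - 44\right)^{2} = - 3 \left(-27 - 44\right)^{2} = - 3 \left(-71\right)^{2} = \left(-3\right) 5041 = -15123$)
$X - 22283 = -15123 - 22283 = -37406$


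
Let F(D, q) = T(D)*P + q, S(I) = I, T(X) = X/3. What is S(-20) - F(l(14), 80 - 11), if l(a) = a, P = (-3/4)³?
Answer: -2785/32 ≈ -87.031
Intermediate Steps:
T(X) = X/3 (T(X) = X*(⅓) = X/3)
P = -27/64 (P = (-3*¼)³ = (-¾)³ = -27/64 ≈ -0.42188)
F(D, q) = q - 9*D/64 (F(D, q) = (D/3)*(-27/64) + q = -9*D/64 + q = q - 9*D/64)
S(-20) - F(l(14), 80 - 11) = -20 - ((80 - 11) - 9/64*14) = -20 - (69 - 63/32) = -20 - 1*2145/32 = -20 - 2145/32 = -2785/32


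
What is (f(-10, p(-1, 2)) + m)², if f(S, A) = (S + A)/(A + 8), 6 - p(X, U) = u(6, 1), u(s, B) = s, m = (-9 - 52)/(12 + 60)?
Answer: 22801/5184 ≈ 4.3983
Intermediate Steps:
m = -61/72 ≈ -0.84722
p(X, U) = 0 (p(X, U) = 6 - 1*6 = 6 - 6 = 0)
f(S, A) = (A + S)/(8 + A)
(f(-10, p(-1, 2)) + m)² = ((0 - 10)/(8 + 0) - 61/72)² = (-10/8 - 61/72)² = ((⅛)*(-10) - 61/72)² = (-5/4 - 61/72)² = (-151/72)² = 22801/5184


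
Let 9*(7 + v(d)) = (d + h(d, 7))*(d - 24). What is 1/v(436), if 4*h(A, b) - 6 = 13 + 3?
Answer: 9/181835 ≈ 4.9495e-5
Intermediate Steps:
h(A, b) = 11/2 (h(A, b) = 3/2 + (13 + 3)/4 = 3/2 + (¼)*16 = 3/2 + 4 = 11/2)
v(d) = -7 + (-24 + d)*(11/2 + d)/9 (v(d) = -7 + ((d + 11/2)*(d - 24))/9 = -7 + ((11/2 + d)*(-24 + d))/9 = -7 + ((-24 + d)*(11/2 + d))/9 = -7 + (-24 + d)*(11/2 + d)/9)
1/v(436) = 1/(-65/3 - 37/18*436 + (⅑)*436²) = 1/(-65/3 - 8066/9 + (⅑)*190096) = 1/(-65/3 - 8066/9 + 190096/9) = 1/(181835/9) = 9/181835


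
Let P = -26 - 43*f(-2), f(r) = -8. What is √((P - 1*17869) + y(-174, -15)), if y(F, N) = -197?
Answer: 6*I*√493 ≈ 133.22*I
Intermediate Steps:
P = 318 (P = -26 - 43*(-8) = -26 + 344 = 318)
√((P - 1*17869) + y(-174, -15)) = √((318 - 1*17869) - 197) = √((318 - 17869) - 197) = √(-17551 - 197) = √(-17748) = 6*I*√493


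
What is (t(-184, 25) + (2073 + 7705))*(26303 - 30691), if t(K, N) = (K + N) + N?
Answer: -42317872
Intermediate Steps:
t(K, N) = K + 2*N
(t(-184, 25) + (2073 + 7705))*(26303 - 30691) = ((-184 + 2*25) + (2073 + 7705))*(26303 - 30691) = ((-184 + 50) + 9778)*(-4388) = (-134 + 9778)*(-4388) = 9644*(-4388) = -42317872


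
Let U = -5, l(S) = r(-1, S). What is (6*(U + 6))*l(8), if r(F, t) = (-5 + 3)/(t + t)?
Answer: -¾ ≈ -0.75000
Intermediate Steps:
r(F, t) = -1/t (r(F, t) = -2*1/(2*t) = -1/t)
l(S) = -1/S
(6*(U + 6))*l(8) = (6*(-5 + 6))*(-1/8) = (6*1)*(-1*⅛) = 6*(-⅛) = -¾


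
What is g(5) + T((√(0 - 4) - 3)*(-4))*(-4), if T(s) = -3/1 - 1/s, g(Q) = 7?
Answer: 250/13 + 2*I/13 ≈ 19.231 + 0.15385*I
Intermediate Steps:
T(s) = -3 - 1/s (T(s) = -3*1 - 1/s = -3 - 1/s)
g(5) + T((√(0 - 4) - 3)*(-4))*(-4) = 7 + (-3 - 1/((√(0 - 4) - 3)*(-4)))*(-4) = 7 + (-3 - 1/((√(-4) - 3)*(-4)))*(-4) = 7 + (-3 - 1/((2*I - 3)*(-4)))*(-4) = 7 + (-3 - 1/((-3 + 2*I)*(-4)))*(-4) = 7 + (-3 - 1/(12 - 8*I))*(-4) = 7 + (-3 - (12 + 8*I)/208)*(-4) = 7 + (12 + (12 + 8*I)/52) = 19 + (12 + 8*I)/52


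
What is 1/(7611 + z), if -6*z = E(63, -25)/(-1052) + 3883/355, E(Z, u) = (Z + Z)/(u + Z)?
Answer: 42574440/323956471801 ≈ 0.00013142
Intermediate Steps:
E(Z, u) = 2*Z/(Z + u) (E(Z, u) = (2*Z)/(Z + u) = 2*Z/(Z + u))
z = -77591039/42574440 (z = -((2*63/(63 - 25))/(-1052) + 3883/355)/6 = -((2*63/38)*(-1/1052) + 3883*(1/355))/6 = -((2*63*(1/38))*(-1/1052) + 3883/355)/6 = -((63/19)*(-1/1052) + 3883/355)/6 = -(-63/19988 + 3883/355)/6 = -1/6*77591039/7095740 = -77591039/42574440 ≈ -1.8225)
1/(7611 + z) = 1/(7611 - 77591039/42574440) = 1/(323956471801/42574440) = 42574440/323956471801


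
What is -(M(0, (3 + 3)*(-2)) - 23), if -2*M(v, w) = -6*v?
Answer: 23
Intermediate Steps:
M(v, w) = 3*v (M(v, w) = -(-3)*v = 3*v)
-(M(0, (3 + 3)*(-2)) - 23) = -(3*0 - 23) = -(0 - 23) = -1*(-23) = 23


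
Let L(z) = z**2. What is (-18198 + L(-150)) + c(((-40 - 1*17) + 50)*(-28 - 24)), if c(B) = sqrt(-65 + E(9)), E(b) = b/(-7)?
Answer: 4302 + 4*I*sqrt(203)/7 ≈ 4302.0 + 8.1416*I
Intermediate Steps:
E(b) = -b/7 (E(b) = b*(-1/7) = -b/7)
c(B) = 4*I*sqrt(203)/7 (c(B) = sqrt(-65 - 1/7*9) = sqrt(-65 - 9/7) = sqrt(-464/7) = 4*I*sqrt(203)/7)
(-18198 + L(-150)) + c(((-40 - 1*17) + 50)*(-28 - 24)) = (-18198 + (-150)**2) + 4*I*sqrt(203)/7 = (-18198 + 22500) + 4*I*sqrt(203)/7 = 4302 + 4*I*sqrt(203)/7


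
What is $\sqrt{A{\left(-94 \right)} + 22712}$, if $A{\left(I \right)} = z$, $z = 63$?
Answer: $5 \sqrt{911} \approx 150.91$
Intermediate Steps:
$A{\left(I \right)} = 63$
$\sqrt{A{\left(-94 \right)} + 22712} = \sqrt{63 + 22712} = \sqrt{22775} = 5 \sqrt{911}$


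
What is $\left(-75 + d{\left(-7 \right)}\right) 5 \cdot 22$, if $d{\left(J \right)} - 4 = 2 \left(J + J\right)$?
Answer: $-10890$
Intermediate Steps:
$d{\left(J \right)} = 4 + 4 J$ ($d{\left(J \right)} = 4 + 2 \left(J + J\right) = 4 + 2 \cdot 2 J = 4 + 4 J$)
$\left(-75 + d{\left(-7 \right)}\right) 5 \cdot 22 = \left(-75 + \left(4 + 4 \left(-7\right)\right)\right) 5 \cdot 22 = \left(-75 + \left(4 - 28\right)\right) 5 \cdot 22 = \left(-75 - 24\right) 5 \cdot 22 = \left(-99\right) 5 \cdot 22 = \left(-495\right) 22 = -10890$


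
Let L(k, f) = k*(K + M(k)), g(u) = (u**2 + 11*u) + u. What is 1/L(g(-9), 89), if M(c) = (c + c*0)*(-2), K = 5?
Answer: -1/1593 ≈ -0.00062775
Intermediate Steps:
g(u) = u**2 + 12*u
M(c) = -2*c (M(c) = (c + 0)*(-2) = c*(-2) = -2*c)
L(k, f) = k*(5 - 2*k)
1/L(g(-9), 89) = 1/((-9*(12 - 9))*(5 - (-18)*(12 - 9))) = 1/((-9*3)*(5 - (-18)*3)) = 1/(-27*(5 - 2*(-27))) = 1/(-27*(5 + 54)) = 1/(-27*59) = 1/(-1593) = -1/1593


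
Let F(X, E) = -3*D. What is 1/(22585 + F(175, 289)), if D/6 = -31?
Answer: 1/23143 ≈ 4.3210e-5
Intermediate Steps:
D = -186 (D = 6*(-31) = -186)
F(X, E) = 558 (F(X, E) = -3*(-186) = 558)
1/(22585 + F(175, 289)) = 1/(22585 + 558) = 1/23143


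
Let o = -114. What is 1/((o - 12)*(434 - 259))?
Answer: -1/22050 ≈ -4.5351e-5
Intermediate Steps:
1/((o - 12)*(434 - 259)) = 1/((-114 - 12)*(434 - 259)) = 1/(-126*175) = 1/(-22050) = -1/22050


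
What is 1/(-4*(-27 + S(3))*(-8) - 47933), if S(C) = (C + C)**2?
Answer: -1/47645 ≈ -2.0989e-5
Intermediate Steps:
S(C) = 4*C**2 (S(C) = (2*C)**2 = 4*C**2)
1/(-4*(-27 + S(3))*(-8) - 47933) = 1/(-4*(-27 + 4*3**2)*(-8) - 47933) = 1/(-4*(-27 + 4*9)*(-8) - 47933) = 1/(-4*(-27 + 36)*(-8) - 47933) = 1/(-36*(-8) - 47933) = 1/(-4*(-72) - 47933) = 1/(288 - 47933) = 1/(-47645) = -1/47645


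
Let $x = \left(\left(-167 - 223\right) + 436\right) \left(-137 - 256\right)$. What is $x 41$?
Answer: $-741198$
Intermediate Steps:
$x = -18078$ ($x = \left(-390 + 436\right) \left(-393\right) = 46 \left(-393\right) = -18078$)
$x 41 = \left(-18078\right) 41 = -741198$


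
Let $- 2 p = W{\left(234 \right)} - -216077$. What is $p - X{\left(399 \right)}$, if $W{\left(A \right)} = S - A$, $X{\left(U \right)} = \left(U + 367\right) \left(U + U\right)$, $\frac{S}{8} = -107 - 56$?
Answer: $- \frac{1437075}{2} \approx -7.1854 \cdot 10^{5}$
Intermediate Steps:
$S = -1304$ ($S = 8 \left(-107 - 56\right) = 8 \left(-163\right) = -1304$)
$X{\left(U \right)} = 2 U \left(367 + U\right)$ ($X{\left(U \right)} = \left(367 + U\right) 2 U = 2 U \left(367 + U\right)$)
$W{\left(A \right)} = -1304 - A$
$p = - \frac{214539}{2}$ ($p = - \frac{\left(-1304 - 234\right) - -216077}{2} = - \frac{\left(-1304 - 234\right) + 216077}{2} = - \frac{-1538 + 216077}{2} = \left(- \frac{1}{2}\right) 214539 = - \frac{214539}{2} \approx -1.0727 \cdot 10^{5}$)
$p - X{\left(399 \right)} = - \frac{214539}{2} - 2 \cdot 399 \left(367 + 399\right) = - \frac{214539}{2} - 2 \cdot 399 \cdot 766 = - \frac{214539}{2} - 611268 = - \frac{1437075}{2}$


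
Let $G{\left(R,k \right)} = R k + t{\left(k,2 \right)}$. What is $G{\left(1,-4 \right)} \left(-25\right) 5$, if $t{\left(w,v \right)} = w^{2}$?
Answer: $-1500$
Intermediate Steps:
$G{\left(R,k \right)} = k^{2} + R k$ ($G{\left(R,k \right)} = R k + k^{2} = k^{2} + R k$)
$G{\left(1,-4 \right)} \left(-25\right) 5 = - 4 \left(1 - 4\right) \left(-25\right) 5 = \left(-4\right) \left(-3\right) \left(-25\right) 5 = 12 \left(-25\right) 5 = \left(-300\right) 5 = -1500$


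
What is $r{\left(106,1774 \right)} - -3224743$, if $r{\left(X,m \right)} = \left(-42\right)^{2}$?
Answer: $3226507$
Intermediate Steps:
$r{\left(X,m \right)} = 1764$
$r{\left(106,1774 \right)} - -3224743 = 1764 - -3224743 = 1764 + 3224743 = 3226507$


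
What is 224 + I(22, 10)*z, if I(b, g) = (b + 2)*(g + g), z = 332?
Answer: 159584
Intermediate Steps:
I(b, g) = 2*g*(2 + b) (I(b, g) = (2 + b)*(2*g) = 2*g*(2 + b))
224 + I(22, 10)*z = 224 + (2*10*(2 + 22))*332 = 224 + (2*10*24)*332 = 224 + 480*332 = 224 + 159360 = 159584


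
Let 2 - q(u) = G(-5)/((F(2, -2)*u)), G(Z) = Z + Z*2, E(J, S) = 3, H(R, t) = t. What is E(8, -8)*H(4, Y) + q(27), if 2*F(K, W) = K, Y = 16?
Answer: 455/9 ≈ 50.556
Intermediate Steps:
F(K, W) = K/2
G(Z) = 3*Z (G(Z) = Z + 2*Z = 3*Z)
q(u) = 2 + 15/u (q(u) = 2 - 3*(-5)/(((½)*2)*u) = 2 - (-15)/(1*u) = 2 - (-15)/u = 2 + 15/u)
E(8, -8)*H(4, Y) + q(27) = 3*16 + (2 + 15/27) = 48 + (2 + 15*(1/27)) = 48 + (2 + 5/9) = 48 + 23/9 = 455/9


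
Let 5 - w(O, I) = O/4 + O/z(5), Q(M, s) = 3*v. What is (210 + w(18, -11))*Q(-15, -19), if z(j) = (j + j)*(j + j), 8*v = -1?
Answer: -7887/100 ≈ -78.870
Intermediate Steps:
v = -⅛ (v = (⅛)*(-1) = -⅛ ≈ -0.12500)
z(j) = 4*j² (z(j) = (2*j)*(2*j) = 4*j²)
Q(M, s) = -3/8 (Q(M, s) = 3*(-⅛) = -3/8)
w(O, I) = 5 - 13*O/50 (w(O, I) = 5 - (O/4 + O/((4*5²))) = 5 - (O*(¼) + O/((4*25))) = 5 - (O/4 + O/100) = 5 - 13*O/50)
(210 + w(18, -11))*Q(-15, -19) = (210 + (5 - 13/50*18))*(-3/8) = (210 + (5 - 117/25))*(-3/8) = (210 + 8/25)*(-3/8) = (5258/25)*(-3/8) = -7887/100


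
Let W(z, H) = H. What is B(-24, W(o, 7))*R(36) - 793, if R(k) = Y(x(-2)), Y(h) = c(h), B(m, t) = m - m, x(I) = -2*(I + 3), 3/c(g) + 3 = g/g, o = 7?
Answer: -793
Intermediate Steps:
c(g) = -3/2 (c(g) = 3/(-3 + g/g) = 3/(-3 + 1) = 3/(-2) = 3*(-½) = -3/2)
x(I) = -6 - 2*I (x(I) = -2*(3 + I) = -6 - 2*I)
B(m, t) = 0
Y(h) = -3/2
R(k) = -3/2
B(-24, W(o, 7))*R(36) - 793 = 0*(-3/2) - 793 = 0 - 793 = -793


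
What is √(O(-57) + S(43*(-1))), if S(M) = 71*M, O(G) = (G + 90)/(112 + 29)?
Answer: 2*I*√1685890/47 ≈ 55.252*I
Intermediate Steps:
O(G) = 30/47 + G/141 (O(G) = (90 + G)/141 = (90 + G)*(1/141) = 30/47 + G/141)
√(O(-57) + S(43*(-1))) = √((30/47 + (1/141)*(-57)) + 71*(43*(-1))) = √((30/47 - 19/47) + 71*(-43)) = √(11/47 - 3053) = √(-143480/47) = 2*I*√1685890/47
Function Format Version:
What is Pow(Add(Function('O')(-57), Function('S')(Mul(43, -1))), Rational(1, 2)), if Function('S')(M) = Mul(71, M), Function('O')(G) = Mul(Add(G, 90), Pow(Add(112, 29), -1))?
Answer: Mul(Rational(2, 47), I, Pow(1685890, Rational(1, 2))) ≈ Mul(55.252, I)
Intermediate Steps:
Function('O')(G) = Add(Rational(30, 47), Mul(Rational(1, 141), G)) (Function('O')(G) = Mul(Add(90, G), Pow(141, -1)) = Mul(Add(90, G), Rational(1, 141)) = Add(Rational(30, 47), Mul(Rational(1, 141), G)))
Pow(Add(Function('O')(-57), Function('S')(Mul(43, -1))), Rational(1, 2)) = Pow(Add(Add(Rational(30, 47), Mul(Rational(1, 141), -57)), Mul(71, Mul(43, -1))), Rational(1, 2)) = Pow(Add(Add(Rational(30, 47), Rational(-19, 47)), Mul(71, -43)), Rational(1, 2)) = Pow(Add(Rational(11, 47), -3053), Rational(1, 2)) = Pow(Rational(-143480, 47), Rational(1, 2)) = Mul(Rational(2, 47), I, Pow(1685890, Rational(1, 2)))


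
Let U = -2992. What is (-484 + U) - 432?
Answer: -3908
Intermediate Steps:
(-484 + U) - 432 = (-484 - 2992) - 432 = -3476 - 432 = -3908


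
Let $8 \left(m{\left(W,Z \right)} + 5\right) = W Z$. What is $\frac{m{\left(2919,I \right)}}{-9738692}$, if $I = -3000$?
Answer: $\frac{547315}{4869346} \approx 0.1124$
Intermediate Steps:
$m{\left(W,Z \right)} = -5 + \frac{W Z}{8}$
$\frac{m{\left(2919,I \right)}}{-9738692} = \frac{-5 + \frac{1}{8} \cdot 2919 \left(-3000\right)}{-9738692} = \left(-5 - 1094625\right) \left(- \frac{1}{9738692}\right) = \left(-1094630\right) \left(- \frac{1}{9738692}\right) = \frac{547315}{4869346}$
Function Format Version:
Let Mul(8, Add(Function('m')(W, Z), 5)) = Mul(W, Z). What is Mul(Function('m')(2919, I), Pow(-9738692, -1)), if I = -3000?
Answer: Rational(547315, 4869346) ≈ 0.11240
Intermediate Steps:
Function('m')(W, Z) = Add(-5, Mul(Rational(1, 8), W, Z)) (Function('m')(W, Z) = Add(-5, Mul(Rational(1, 8), Mul(W, Z))) = Add(-5, Mul(Rational(1, 8), W, Z)))
Mul(Function('m')(2919, I), Pow(-9738692, -1)) = Mul(Add(-5, Mul(Rational(1, 8), 2919, -3000)), Pow(-9738692, -1)) = Mul(Add(-5, -1094625), Rational(-1, 9738692)) = Mul(-1094630, Rational(-1, 9738692)) = Rational(547315, 4869346)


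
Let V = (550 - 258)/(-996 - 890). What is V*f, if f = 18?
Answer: -2628/943 ≈ -2.7868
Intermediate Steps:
V = -146/943 (V = 292/(-1886) = 292*(-1/1886) = -146/943 ≈ -0.15482)
V*f = -146/943*18 = -2628/943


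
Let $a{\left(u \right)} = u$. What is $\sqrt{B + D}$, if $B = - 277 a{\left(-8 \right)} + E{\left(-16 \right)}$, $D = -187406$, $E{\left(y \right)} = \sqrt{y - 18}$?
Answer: $\sqrt{-185190 + i \sqrt{34}} \approx 0.007 + 430.34 i$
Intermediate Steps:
$E{\left(y \right)} = \sqrt{-18 + y}$
$B = 2216 + i \sqrt{34}$ ($B = \left(-277\right) \left(-8\right) + \sqrt{-18 - 16} = 2216 + \sqrt{-34} = 2216 + i \sqrt{34} \approx 2216.0 + 5.831 i$)
$\sqrt{B + D} = \sqrt{\left(2216 + i \sqrt{34}\right) - 187406} = \sqrt{-185190 + i \sqrt{34}}$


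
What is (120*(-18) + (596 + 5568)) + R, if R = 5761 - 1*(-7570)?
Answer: 17335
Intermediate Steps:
R = 13331 (R = 5761 + 7570 = 13331)
(120*(-18) + (596 + 5568)) + R = (120*(-18) + (596 + 5568)) + 13331 = (-2160 + 6164) + 13331 = 4004 + 13331 = 17335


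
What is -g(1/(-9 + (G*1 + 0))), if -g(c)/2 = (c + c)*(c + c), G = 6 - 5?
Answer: 1/8 ≈ 0.12500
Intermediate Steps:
G = 1
g(c) = -8*c**2 (g(c) = -2*(c + c)*(c + c) = -2*2*c*2*c = -8*c**2)
-g(1/(-9 + (G*1 + 0))) = -(-8)*(1/(-9 + (1*1 + 0)))**2 = -(-8)*(1/(-9 + (1 + 0)))**2 = -(-8)*(1/(-9 + 1))**2 = -(-8)*(1/(-8))**2 = -(-8)*(-1/8)**2 = -(-8)/64 = -1*(-1/8) = 1/8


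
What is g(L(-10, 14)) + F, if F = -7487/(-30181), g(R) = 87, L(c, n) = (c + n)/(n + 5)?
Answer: 2633234/30181 ≈ 87.248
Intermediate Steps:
L(c, n) = (c + n)/(5 + n)
F = 7487/30181 (F = -7487*(-1/30181) = 7487/30181 ≈ 0.24807)
g(L(-10, 14)) + F = 87 + 7487/30181 = 2633234/30181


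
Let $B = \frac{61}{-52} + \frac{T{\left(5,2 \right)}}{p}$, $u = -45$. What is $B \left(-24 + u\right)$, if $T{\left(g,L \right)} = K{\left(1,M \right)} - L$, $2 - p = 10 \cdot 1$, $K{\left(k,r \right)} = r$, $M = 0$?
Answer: $\frac{828}{13} \approx 63.692$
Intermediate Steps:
$p = -8$ ($p = 2 - 10 \cdot 1 = 2 - 10 = -8$)
$T{\left(g,L \right)} = - L$ ($T{\left(g,L \right)} = 0 - L = - L$)
$B = - \frac{12}{13}$ ($B = \frac{61}{-52} + \frac{\left(-1\right) 2}{-8} = 61 \left(- \frac{1}{52}\right) - - \frac{1}{4} = - \frac{61}{52} + \frac{1}{4} = - \frac{12}{13} \approx -0.92308$)
$B \left(-24 + u\right) = - \frac{12 \left(-24 - 45\right)}{13} = \left(- \frac{12}{13}\right) \left(-69\right) = \frac{828}{13}$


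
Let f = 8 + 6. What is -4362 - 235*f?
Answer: -7652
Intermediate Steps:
f = 14
-4362 - 235*f = -4362 - 235*14 = -4362 - 3290 = -7652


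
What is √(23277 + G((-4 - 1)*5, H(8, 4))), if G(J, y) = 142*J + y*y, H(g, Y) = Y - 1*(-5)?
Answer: 4*√1238 ≈ 140.74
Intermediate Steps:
H(g, Y) = 5 + Y (H(g, Y) = Y + 5 = 5 + Y)
G(J, y) = y² + 142*J (G(J, y) = 142*J + y² = y² + 142*J)
√(23277 + G((-4 - 1)*5, H(8, 4))) = √(23277 + ((5 + 4)² + 142*((-4 - 1)*5))) = √(23277 + (9² + 142*(-5*5))) = √(23277 + (81 + 142*(-25))) = √(23277 + (81 - 3550)) = √(23277 - 3469) = √19808 = 4*√1238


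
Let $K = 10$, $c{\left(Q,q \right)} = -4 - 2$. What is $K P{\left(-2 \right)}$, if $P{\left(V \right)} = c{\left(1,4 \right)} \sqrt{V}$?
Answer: $- 60 i \sqrt{2} \approx - 84.853 i$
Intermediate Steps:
$c{\left(Q,q \right)} = -6$ ($c{\left(Q,q \right)} = -4 - 2 = -6$)
$P{\left(V \right)} = - 6 \sqrt{V}$
$K P{\left(-2 \right)} = 10 \left(- 6 \sqrt{-2}\right) = 10 \left(- 6 i \sqrt{2}\right) = - 60 i \sqrt{2}$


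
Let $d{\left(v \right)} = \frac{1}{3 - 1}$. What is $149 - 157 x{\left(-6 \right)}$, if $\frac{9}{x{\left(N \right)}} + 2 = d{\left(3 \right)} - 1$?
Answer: $\frac{3571}{5} \approx 714.2$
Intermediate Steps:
$d{\left(v \right)} = \frac{1}{2}$
$x{\left(N \right)} = - \frac{18}{5}$ ($x{\left(N \right)} = \frac{9}{-2 + \left(\frac{1}{2} - 1\right)} = \frac{9}{-2 - \frac{1}{2}} = \frac{9}{- \frac{5}{2}} = 9 \left(- \frac{2}{5}\right) = - \frac{18}{5}$)
$149 - 157 x{\left(-6 \right)} = 149 - - \frac{2826}{5} = 149 + \frac{2826}{5} = \frac{3571}{5}$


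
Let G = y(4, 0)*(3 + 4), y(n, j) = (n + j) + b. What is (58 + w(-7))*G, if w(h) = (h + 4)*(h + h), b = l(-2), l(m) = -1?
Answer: 2100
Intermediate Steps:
b = -1
w(h) = 2*h*(4 + h) (w(h) = (4 + h)*(2*h) = 2*h*(4 + h))
y(n, j) = -1 + j + n (y(n, j) = (n + j) - 1 = (j + n) - 1 = -1 + j + n)
G = 21 (G = (-1 + 0 + 4)*(3 + 4) = 3*7 = 21)
(58 + w(-7))*G = (58 + 2*(-7)*(4 - 7))*21 = (58 + 2*(-7)*(-3))*21 = (58 + 42)*21 = 100*21 = 2100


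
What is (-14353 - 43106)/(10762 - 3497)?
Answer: -57459/7265 ≈ -7.9090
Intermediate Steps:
(-14353 - 43106)/(10762 - 3497) = -57459/7265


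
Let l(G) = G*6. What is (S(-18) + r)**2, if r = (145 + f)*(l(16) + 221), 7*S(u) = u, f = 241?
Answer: 733619658256/49 ≈ 1.4972e+10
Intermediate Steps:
S(u) = u/7
l(G) = 6*G
r = 122362 (r = (145 + 241)*(6*16 + 221) = 386*(96 + 221) = 386*317 = 122362)
(S(-18) + r)**2 = ((1/7)*(-18) + 122362)**2 = (-18/7 + 122362)**2 = (856516/7)**2 = 733619658256/49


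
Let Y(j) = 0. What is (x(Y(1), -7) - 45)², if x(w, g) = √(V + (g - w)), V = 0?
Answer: (45 - I*√7)² ≈ 2018.0 - 238.12*I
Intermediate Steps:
x(w, g) = √(g - w) (x(w, g) = √(0 + (g - w)) = √(g - w))
(x(Y(1), -7) - 45)² = (√(-7 - 1*0) - 45)² = (√(-7 + 0) - 45)² = (√(-7) - 45)² = (I*√7 - 45)² = (-45 + I*√7)²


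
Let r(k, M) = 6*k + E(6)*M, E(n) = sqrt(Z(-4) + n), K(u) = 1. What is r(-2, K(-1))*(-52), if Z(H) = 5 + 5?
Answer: 416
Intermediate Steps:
Z(H) = 10
E(n) = sqrt(10 + n)
r(k, M) = 4*M + 6*k (r(k, M) = 6*k + sqrt(10 + 6)*M = 6*k + sqrt(16)*M = 6*k + 4*M = 4*M + 6*k)
r(-2, K(-1))*(-52) = (4*1 + 6*(-2))*(-52) = (4 - 12)*(-52) = -8*(-52) = 416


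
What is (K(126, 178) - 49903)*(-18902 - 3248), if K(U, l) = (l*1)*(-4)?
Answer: 1121122250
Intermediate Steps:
K(U, l) = -4*l (K(U, l) = l*(-4) = -4*l)
(K(126, 178) - 49903)*(-18902 - 3248) = (-4*178 - 49903)*(-18902 - 3248) = (-712 - 49903)*(-22150) = -50615*(-22150) = 1121122250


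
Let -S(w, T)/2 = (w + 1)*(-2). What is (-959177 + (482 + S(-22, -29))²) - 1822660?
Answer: -2623433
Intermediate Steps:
S(w, T) = 4 + 4*w (S(w, T) = -2*(w + 1)*(-2) = -2*(1 + w)*(-2) = -2*(-2 - 2*w) = 4 + 4*w)
(-959177 + (482 + S(-22, -29))²) - 1822660 = (-959177 + (482 + (4 + 4*(-22)))²) - 1822660 = (-959177 + (482 + (4 - 88))²) - 1822660 = (-959177 + (482 - 84)²) - 1822660 = (-959177 + 398²) - 1822660 = (-959177 + 158404) - 1822660 = -800773 - 1822660 = -2623433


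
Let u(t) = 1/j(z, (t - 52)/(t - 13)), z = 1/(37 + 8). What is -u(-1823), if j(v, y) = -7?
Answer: ⅐ ≈ 0.14286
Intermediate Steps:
z = 1/45 ≈ 0.022222
u(t) = -⅐ (u(t) = 1/(-7) = -⅐)
-u(-1823) = -1*(-⅐) = ⅐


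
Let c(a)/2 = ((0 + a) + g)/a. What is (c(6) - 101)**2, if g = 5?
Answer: 85264/9 ≈ 9473.8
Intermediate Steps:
c(a) = 2*(5 + a)/a (c(a) = 2*(((0 + a) + 5)/a) = 2*((a + 5)/a) = 2*((5 + a)/a) = 2*(5 + a)/a)
(c(6) - 101)**2 = ((2 + 10/6) - 101)**2 = ((2 + 10*(1/6)) - 101)**2 = ((2 + 5/3) - 101)**2 = (11/3 - 101)**2 = (-292/3)**2 = 85264/9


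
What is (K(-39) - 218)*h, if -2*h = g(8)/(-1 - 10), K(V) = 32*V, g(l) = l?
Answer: -5864/11 ≈ -533.09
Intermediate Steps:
h = 4/11 (h = -4/(-1 - 10) = -4/(-11) = -4*(-1)/11 = -½*(-8/11) = 4/11 ≈ 0.36364)
(K(-39) - 218)*h = (32*(-39) - 218)*(4/11) = (-1248 - 218)*(4/11) = -1466*4/11 = -5864/11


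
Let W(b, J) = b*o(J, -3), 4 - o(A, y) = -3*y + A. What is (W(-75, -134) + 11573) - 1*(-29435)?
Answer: 31333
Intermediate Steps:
o(A, y) = 4 - A + 3*y (o(A, y) = 4 - (-3*y + A) = 4 - (A - 3*y) = 4 + (-A + 3*y) = 4 - A + 3*y)
W(b, J) = b*(-5 - J) (W(b, J) = b*(4 - J + 3*(-3)) = b*(4 - J - 9) = b*(-5 - J))
(W(-75, -134) + 11573) - 1*(-29435) = (-1*(-75)*(5 - 134) + 11573) - 1*(-29435) = (-1*(-75)*(-129) + 11573) + 29435 = (-9675 + 11573) + 29435 = 1898 + 29435 = 31333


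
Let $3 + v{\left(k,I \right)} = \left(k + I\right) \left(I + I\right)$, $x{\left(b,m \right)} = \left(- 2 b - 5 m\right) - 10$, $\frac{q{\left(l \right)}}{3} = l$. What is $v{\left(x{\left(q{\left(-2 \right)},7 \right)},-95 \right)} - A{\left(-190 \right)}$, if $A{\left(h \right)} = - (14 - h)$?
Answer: $24521$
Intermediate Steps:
$q{\left(l \right)} = 3 l$
$x{\left(b,m \right)} = -10 - 5 m - 2 b$ ($x{\left(b,m \right)} = \left(- 5 m - 2 b\right) - 10 = -10 - 5 m - 2 b$)
$A{\left(h \right)} = -14 + h$
$v{\left(k,I \right)} = -3 + 2 I \left(I + k\right)$ ($v{\left(k,I \right)} = -3 + \left(k + I\right) \left(I + I\right) = -3 + \left(I + k\right) 2 I = -3 + 2 I \left(I + k\right)$)
$v{\left(x{\left(q{\left(-2 \right)},7 \right)},-95 \right)} - A{\left(-190 \right)} = \left(-3 + 2 \left(-95\right)^{2} + 2 \left(-95\right) \left(-10 - 35 - 2 \cdot 3 \left(-2\right)\right)\right) - \left(-14 - 190\right) = \left(-3 + 2 \cdot 9025 + 2 \left(-95\right) \left(-10 - 35 - -12\right)\right) - -204 = \left(-3 + 18050 + 2 \left(-95\right) \left(-10 - 35 + 12\right)\right) + 204 = \left(-3 + 18050 + 2 \left(-95\right) \left(-33\right)\right) + 204 = \left(-3 + 18050 + 6270\right) + 204 = 24317 + 204 = 24521$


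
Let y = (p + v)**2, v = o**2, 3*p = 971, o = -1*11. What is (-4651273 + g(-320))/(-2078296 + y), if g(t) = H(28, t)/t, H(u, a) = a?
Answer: 10465362/4231277 ≈ 2.4733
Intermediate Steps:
o = -11
p = 971/3 (p = (1/3)*971 = 971/3 ≈ 323.67)
v = 121 (v = (-11)**2 = 121)
g(t) = 1 (g(t) = t/t = 1)
y = 1779556/9 (y = (971/3 + 121)**2 = (1334/3)**2 = 1779556/9 ≈ 1.9773e+5)
(-4651273 + g(-320))/(-2078296 + y) = (-4651273 + 1)/(-2078296 + 1779556/9) = -4651272/(-16925108/9) = -4651272*(-9/16925108) = 10465362/4231277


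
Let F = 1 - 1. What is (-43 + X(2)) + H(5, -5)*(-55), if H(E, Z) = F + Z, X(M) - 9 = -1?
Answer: 240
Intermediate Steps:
X(M) = 8 (X(M) = 9 - 1 = 8)
F = 0
H(E, Z) = Z (H(E, Z) = 0 + Z = Z)
(-43 + X(2)) + H(5, -5)*(-55) = (-43 + 8) - 5*(-55) = -35 + 275 = 240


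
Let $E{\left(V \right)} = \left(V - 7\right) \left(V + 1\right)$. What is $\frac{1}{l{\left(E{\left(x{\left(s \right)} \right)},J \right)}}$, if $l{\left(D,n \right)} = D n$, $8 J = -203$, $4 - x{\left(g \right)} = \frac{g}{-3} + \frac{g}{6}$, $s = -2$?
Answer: $\frac{18}{7105} \approx 0.0025334$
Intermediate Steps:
$x{\left(g \right)} = 4 + \frac{g}{6}$ ($x{\left(g \right)} = 4 - \left(\frac{g}{-3} + \frac{g}{6}\right) = 4 - \left(g \left(- \frac{1}{3}\right) + g \frac{1}{6}\right) = 4 - \left(- \frac{g}{3} + \frac{g}{6}\right) = 4 - - \frac{g}{6} = 4 + \frac{g}{6}$)
$J = - \frac{203}{8}$ ($J = \frac{1}{8} \left(-203\right) = - \frac{203}{8} \approx -25.375$)
$E{\left(V \right)} = \left(1 + V\right) \left(-7 + V\right)$ ($E{\left(V \right)} = \left(-7 + V\right) \left(1 + V\right) = \left(1 + V\right) \left(-7 + V\right)$)
$\frac{1}{l{\left(E{\left(x{\left(s \right)} \right)},J \right)}} = \frac{1}{\left(-7 + \left(4 + \frac{1}{6} \left(-2\right)\right)^{2} - 6 \left(4 + \frac{1}{6} \left(-2\right)\right)\right) \left(- \frac{203}{8}\right)} = \frac{1}{\left(-7 + \left(4 - \frac{1}{3}\right)^{2} - 6 \left(4 - \frac{1}{3}\right)\right) \left(- \frac{203}{8}\right)} = \frac{1}{\left(-7 + \left(\frac{11}{3}\right)^{2} - 22\right) \left(- \frac{203}{8}\right)} = \frac{1}{\left(-7 + \frac{121}{9} - 22\right) \left(- \frac{203}{8}\right)} = \frac{1}{\left(- \frac{140}{9}\right) \left(- \frac{203}{8}\right)} = \frac{1}{\frac{7105}{18}} = \frac{18}{7105}$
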